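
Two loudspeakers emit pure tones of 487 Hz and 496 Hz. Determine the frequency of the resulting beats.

Beats arise from superposition of two nearby frequencies; the beat rate is |f₁ − f₂|.
|487 − 496| = 9 Hz.

9 Hz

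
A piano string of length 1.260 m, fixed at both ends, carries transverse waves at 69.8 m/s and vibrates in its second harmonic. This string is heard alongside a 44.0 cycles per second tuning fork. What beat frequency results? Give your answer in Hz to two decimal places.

For a string fixed at both ends, f_n = n·v/(2L) = 2·69.8/(2·1.260) = 55.3968 Hz.
f_beat = |55.3968 − 44.0| = 11.40 Hz.

11.40 Hz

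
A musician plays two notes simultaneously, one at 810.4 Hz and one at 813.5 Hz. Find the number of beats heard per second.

3.1 Hz

The beat frequency equals the magnitude of the frequency difference.
|810.4 − 813.5| = 3.1 Hz.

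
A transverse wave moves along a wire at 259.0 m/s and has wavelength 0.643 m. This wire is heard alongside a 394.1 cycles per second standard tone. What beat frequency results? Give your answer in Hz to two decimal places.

Source frequency f = v/λ = 259.0/0.643 = 402.7994 Hz.
f_beat = |402.7994 − 394.1| = 8.70 Hz.

8.70 Hz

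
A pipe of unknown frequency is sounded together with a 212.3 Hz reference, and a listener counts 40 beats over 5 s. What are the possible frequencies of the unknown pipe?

204.3 Hz or 220.3 Hz

Beat frequency = 40/5 = 8 Hz.
|f − 212.3| = 8, so f = 212.3 ± 8.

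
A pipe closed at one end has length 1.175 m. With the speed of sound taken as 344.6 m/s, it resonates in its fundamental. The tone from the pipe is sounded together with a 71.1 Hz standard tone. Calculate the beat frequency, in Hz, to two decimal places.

2.22 Hz

Closed pipe (odd harmonics): f_n = n·v/(4L) = 1·344.6/(4·1.175) = 73.3191 Hz.
f_beat = |73.3191 − 71.1| = 2.22 Hz.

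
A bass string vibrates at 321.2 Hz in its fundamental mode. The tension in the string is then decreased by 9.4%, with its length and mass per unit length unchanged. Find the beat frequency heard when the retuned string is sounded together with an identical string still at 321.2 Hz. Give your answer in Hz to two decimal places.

For a string, f ∝ √T, so the new frequency is 321.2·√0.906 = 305.7311 Hz.
f_beat = |305.7311 − 321.2| = 15.47 Hz.

15.47 Hz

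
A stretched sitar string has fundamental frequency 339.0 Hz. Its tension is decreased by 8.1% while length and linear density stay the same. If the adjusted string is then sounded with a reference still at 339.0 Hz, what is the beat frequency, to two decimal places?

14.02 Hz

For a string, f ∝ √T, so the new frequency is 339.0·√0.919 = 324.9806 Hz.
f_beat = |324.9806 − 339.0| = 14.02 Hz.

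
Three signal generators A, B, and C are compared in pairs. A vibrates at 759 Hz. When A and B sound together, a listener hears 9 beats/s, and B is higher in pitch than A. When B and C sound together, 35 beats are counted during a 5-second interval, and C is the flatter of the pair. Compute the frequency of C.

B is above A, so f_B = 759 + 9 = 768 Hz.
B–C: Beat frequency = 35/5 = 7 Hz.
C is below B, so f_C = 768 − 7 = 761 Hz.

761 Hz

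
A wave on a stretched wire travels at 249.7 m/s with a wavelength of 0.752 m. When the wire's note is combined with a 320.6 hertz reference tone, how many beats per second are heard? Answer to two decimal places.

11.45 Hz

Source frequency f = v/λ = 249.7/0.752 = 332.0479 Hz.
f_beat = |332.0479 − 320.6| = 11.45 Hz.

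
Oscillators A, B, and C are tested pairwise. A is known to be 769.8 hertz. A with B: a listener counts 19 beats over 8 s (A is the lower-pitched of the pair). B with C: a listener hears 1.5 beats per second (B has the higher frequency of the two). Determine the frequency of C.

A–B: Beat frequency = 19/8 = 2.375 Hz.
B is above A, so f_B = 769.8 + 2.375 = 772.175 Hz.
C is below B, so f_C = 772.175 − 1.5 = 770.675 Hz.

770.675 Hz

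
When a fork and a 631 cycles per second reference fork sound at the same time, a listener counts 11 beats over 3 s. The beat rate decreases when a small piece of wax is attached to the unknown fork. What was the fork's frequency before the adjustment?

634.6667 Hz

Beat frequency = 11/3 = 3.6667 Hz.
|f − 631| = 3.6667, so the fork was at either 627.3333 Hz or 634.6667 Hz.
Loading a fork with wax lowers its frequency; the adjustment lowers the fork's frequency.
The beat rate fell, so the adjustment moved the fork toward 631 Hz — it must have started above the reference.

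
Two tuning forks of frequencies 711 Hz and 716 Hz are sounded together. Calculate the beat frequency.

5 Hz

The beat frequency equals the magnitude of the frequency difference.
|711 − 716| = 5 Hz.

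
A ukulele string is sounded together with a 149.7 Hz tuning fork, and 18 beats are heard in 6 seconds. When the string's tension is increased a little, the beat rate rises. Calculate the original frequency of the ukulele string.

Beat frequency = 18/6 = 3 Hz.
|f − 149.7| = 3, so the ukulele string was at either 146.7 Hz or 152.7 Hz.
Higher tension means higher frequency; the adjustment raises the ukulele string's frequency.
The beat rate rose, so the adjustment moved the ukulele string further from 149.7 Hz — it was already above the reference.

152.7 Hz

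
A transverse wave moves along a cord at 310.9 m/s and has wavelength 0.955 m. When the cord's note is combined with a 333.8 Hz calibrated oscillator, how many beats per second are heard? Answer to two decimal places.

Source frequency f = v/λ = 310.9/0.955 = 325.5497 Hz.
f_beat = |325.5497 − 333.8| = 8.25 Hz.

8.25 Hz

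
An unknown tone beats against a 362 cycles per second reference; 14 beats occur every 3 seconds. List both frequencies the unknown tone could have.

357.3333 Hz or 366.6667 Hz

Beat frequency = 14/3 = 4.6667 Hz.
|f − 362| = 4.6667, so f = 362 ± 4.6667.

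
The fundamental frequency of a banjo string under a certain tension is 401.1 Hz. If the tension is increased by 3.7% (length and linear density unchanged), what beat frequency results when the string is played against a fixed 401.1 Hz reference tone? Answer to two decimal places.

7.35 Hz

For a string, f ∝ √T, so the new frequency is 401.1·√1.037 = 408.4530 Hz.
f_beat = |408.4530 − 401.1| = 7.35 Hz.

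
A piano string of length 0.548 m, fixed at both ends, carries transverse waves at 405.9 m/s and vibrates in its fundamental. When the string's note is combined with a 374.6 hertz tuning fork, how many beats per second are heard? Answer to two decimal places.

4.25 Hz

For a string fixed at both ends, f_n = n·v/(2L) = 1·405.9/(2·0.548) = 370.3467 Hz.
f_beat = |370.3467 − 374.6| = 4.25 Hz.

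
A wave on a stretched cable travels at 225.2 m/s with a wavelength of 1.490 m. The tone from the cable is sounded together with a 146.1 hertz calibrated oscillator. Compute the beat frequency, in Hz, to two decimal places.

5.04 Hz

Source frequency f = v/λ = 225.2/1.490 = 151.1409 Hz.
f_beat = |151.1409 − 146.1| = 5.04 Hz.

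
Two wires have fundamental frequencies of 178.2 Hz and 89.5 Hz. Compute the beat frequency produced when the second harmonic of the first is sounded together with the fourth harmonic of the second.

Second harmonic of the first: 2·178.2 = 356.4 Hz.
Fourth harmonic of the second: 4·89.5 = 358.0 Hz.
f_beat = |356.4 − 358.0| = 1.6 Hz.

1.6 Hz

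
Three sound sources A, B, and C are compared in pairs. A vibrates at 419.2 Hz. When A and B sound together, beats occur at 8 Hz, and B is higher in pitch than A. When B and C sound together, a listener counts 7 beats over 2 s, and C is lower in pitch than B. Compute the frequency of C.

423.7 Hz

B is above A, so f_B = 419.2 + 8 = 427.2 Hz.
B–C: Beat frequency = 7/2 = 3.5 Hz.
C is below B, so f_C = 427.2 − 3.5 = 423.7 Hz.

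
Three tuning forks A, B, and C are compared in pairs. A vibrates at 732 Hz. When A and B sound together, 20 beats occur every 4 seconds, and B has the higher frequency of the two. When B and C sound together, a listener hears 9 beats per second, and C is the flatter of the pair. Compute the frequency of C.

728 Hz

A–B: Beat frequency = 20/4 = 5 Hz.
B is above A, so f_B = 732 + 5 = 737 Hz.
C is below B, so f_C = 737 − 9 = 728 Hz.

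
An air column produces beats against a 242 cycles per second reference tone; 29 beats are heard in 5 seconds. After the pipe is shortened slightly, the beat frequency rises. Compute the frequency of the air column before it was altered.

Beat frequency = 29/5 = 5.8 Hz.
|f − 242| = 5.8, so the air column was at either 236.2 Hz or 247.8 Hz.
A shorter pipe has a higher fundamental; the adjustment raises the air column's frequency.
The beat rate rose, so the adjustment moved the air column further from 242 Hz — it was already above the reference.

247.8 Hz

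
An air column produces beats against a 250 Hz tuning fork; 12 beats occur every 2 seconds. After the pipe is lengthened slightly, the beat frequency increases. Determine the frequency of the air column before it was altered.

Beat frequency = 12/2 = 6 Hz.
|f − 250| = 6, so the air column was at either 244 Hz or 256 Hz.
A longer pipe has a lower fundamental; the adjustment lowers the air column's frequency.
The beat rate rose, so the adjustment moved the air column further from 250 Hz — it was already below the reference.

244 Hz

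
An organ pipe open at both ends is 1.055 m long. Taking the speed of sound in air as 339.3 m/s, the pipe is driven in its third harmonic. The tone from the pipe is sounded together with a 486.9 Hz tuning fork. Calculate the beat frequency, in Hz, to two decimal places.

4.48 Hz

Open pipe: f_n = n·v/(2L) = 3·339.3/(2·1.055) = 482.4171 Hz.
f_beat = |482.4171 − 486.9| = 4.48 Hz.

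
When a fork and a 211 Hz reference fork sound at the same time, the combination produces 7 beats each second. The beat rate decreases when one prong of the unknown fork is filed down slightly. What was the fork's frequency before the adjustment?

|f − 211| = 7, so the fork was at either 204 Hz or 218 Hz.
Filing a prong removes mass and raises the fork's frequency; the adjustment raises the fork's frequency.
The beat rate fell, so the adjustment moved the fork toward 211 Hz — it must have started below the reference.

204 Hz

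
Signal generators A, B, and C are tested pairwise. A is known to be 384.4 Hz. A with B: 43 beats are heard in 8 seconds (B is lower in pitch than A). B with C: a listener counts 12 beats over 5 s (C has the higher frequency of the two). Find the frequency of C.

381.425 Hz

A–B: Beat frequency = 43/8 = 5.375 Hz.
B is below A, so f_B = 384.4 − 5.375 = 379.025 Hz.
B–C: Beat frequency = 12/5 = 2.4 Hz.
C is above B, so f_C = 379.025 + 2.4 = 381.425 Hz.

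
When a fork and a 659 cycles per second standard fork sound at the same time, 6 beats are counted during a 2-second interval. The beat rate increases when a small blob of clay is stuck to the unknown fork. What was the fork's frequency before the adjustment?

656 Hz

Beat frequency = 6/2 = 3 Hz.
|f − 659| = 3, so the fork was at either 656 Hz or 662 Hz.
Adding mass to a fork lowers its frequency; the adjustment lowers the fork's frequency.
The beat rate rose, so the adjustment moved the fork further from 659 Hz — it was already below the reference.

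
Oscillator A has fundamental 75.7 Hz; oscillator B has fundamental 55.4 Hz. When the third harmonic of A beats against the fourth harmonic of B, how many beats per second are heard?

Third harmonic of the first: 3·75.7 = 227.1 Hz.
Fourth harmonic of the second: 4·55.4 = 221.6 Hz.
f_beat = |227.1 − 221.6| = 5.5 Hz.

5.5 Hz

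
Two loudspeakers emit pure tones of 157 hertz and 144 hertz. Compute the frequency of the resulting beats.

Beats arise from superposition of two nearby frequencies; the beat rate is |f₁ − f₂|.
|157 − 144| = 13 Hz.

13 Hz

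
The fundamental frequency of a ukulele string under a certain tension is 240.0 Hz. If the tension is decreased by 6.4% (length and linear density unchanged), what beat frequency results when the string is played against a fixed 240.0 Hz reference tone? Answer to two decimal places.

7.81 Hz

For a string, f ∝ √T, so the new frequency is 240.0·√0.936 = 232.1930 Hz.
f_beat = |232.1930 − 240.0| = 7.81 Hz.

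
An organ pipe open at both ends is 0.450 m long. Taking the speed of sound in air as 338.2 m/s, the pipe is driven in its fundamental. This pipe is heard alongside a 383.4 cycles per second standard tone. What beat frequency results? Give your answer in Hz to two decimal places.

Open pipe: f_n = n·v/(2L) = 1·338.2/(2·0.450) = 375.7778 Hz.
f_beat = |375.7778 − 383.4| = 7.62 Hz.

7.62 Hz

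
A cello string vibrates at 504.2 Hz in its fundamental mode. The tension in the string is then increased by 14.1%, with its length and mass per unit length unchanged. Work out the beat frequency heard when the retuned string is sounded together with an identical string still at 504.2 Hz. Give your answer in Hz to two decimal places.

34.37 Hz

For a string, f ∝ √T, so the new frequency is 504.2·√1.141 = 538.5743 Hz.
f_beat = |538.5743 − 504.2| = 34.37 Hz.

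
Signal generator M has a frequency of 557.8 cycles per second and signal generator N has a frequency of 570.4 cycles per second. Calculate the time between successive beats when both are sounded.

0.079 s

f_beat = |557.8 − 570.4| = 12.6 Hz.
Beat period T = 1 / f_beat = 1 / 12.6 s.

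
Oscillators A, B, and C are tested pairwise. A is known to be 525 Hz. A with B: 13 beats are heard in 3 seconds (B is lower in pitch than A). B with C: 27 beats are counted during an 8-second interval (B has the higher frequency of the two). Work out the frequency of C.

517.2917 Hz

A–B: Beat frequency = 13/3 = 4.3333 Hz.
B is below A, so f_B = 525 − 4.3333 = 520.6667 Hz.
B–C: Beat frequency = 27/8 = 3.375 Hz.
C is below B, so f_C = 520.6667 − 3.375 = 517.2917 Hz.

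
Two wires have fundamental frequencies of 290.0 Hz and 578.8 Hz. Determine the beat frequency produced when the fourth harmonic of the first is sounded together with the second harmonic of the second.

2.4 Hz

Fourth harmonic of the first: 4·290.0 = 1160.0 Hz.
Second harmonic of the second: 2·578.8 = 1157.6 Hz.
f_beat = |1160.0 − 1157.6| = 2.4 Hz.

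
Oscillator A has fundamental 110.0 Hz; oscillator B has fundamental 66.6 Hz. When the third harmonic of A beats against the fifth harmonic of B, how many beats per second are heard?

Third harmonic of the first: 3·110.0 = 330.0 Hz.
Fifth harmonic of the second: 5·66.6 = 333.0 Hz.
f_beat = |330.0 − 333.0| = 3.0 Hz.

3.0 Hz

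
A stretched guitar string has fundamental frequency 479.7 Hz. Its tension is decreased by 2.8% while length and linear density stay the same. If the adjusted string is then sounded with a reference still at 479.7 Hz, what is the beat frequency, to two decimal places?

6.76 Hz

For a string, f ∝ √T, so the new frequency is 479.7·√0.972 = 472.9365 Hz.
f_beat = |472.9365 − 479.7| = 6.76 Hz.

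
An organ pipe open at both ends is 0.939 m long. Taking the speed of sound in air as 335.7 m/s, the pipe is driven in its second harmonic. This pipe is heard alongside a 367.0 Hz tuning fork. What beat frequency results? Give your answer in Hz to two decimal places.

9.49 Hz

Open pipe: f_n = n·v/(2L) = 2·335.7/(2·0.939) = 357.5080 Hz.
f_beat = |357.5080 − 367.0| = 9.49 Hz.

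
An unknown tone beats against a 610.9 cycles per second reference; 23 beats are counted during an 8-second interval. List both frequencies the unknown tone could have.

608.025 Hz or 613.775 Hz

Beat frequency = 23/8 = 2.875 Hz.
|f − 610.9| = 2.875, so f = 610.9 ± 2.875.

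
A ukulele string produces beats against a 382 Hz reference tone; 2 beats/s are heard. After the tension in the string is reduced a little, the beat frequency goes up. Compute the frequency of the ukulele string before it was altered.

380 Hz

|f − 382| = 2, so the ukulele string was at either 380 Hz or 384 Hz.
Lower tension means lower frequency; the adjustment lowers the ukulele string's frequency.
The beat rate rose, so the adjustment moved the ukulele string further from 382 Hz — it was already below the reference.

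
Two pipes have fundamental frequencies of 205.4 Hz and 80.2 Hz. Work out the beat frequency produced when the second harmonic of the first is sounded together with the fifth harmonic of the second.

9.8 Hz

Second harmonic of the first: 2·205.4 = 410.8 Hz.
Fifth harmonic of the second: 5·80.2 = 401.0 Hz.
f_beat = |410.8 − 401.0| = 9.8 Hz.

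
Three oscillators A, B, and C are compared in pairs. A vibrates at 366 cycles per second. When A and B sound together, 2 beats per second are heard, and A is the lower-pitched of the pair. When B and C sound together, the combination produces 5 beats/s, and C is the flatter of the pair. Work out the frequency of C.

363 Hz

B is above A, so f_B = 366 + 2 = 368 Hz.
C is below B, so f_C = 368 − 5 = 363 Hz.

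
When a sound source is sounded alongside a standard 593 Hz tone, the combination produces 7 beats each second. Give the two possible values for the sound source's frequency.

586 Hz or 600 Hz

|f − 593| = 7, so f = 593 ± 7.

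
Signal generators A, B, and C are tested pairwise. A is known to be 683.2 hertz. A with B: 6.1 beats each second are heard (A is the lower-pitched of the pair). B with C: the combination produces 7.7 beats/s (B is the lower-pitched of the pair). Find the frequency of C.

B is above A, so f_B = 683.2 + 6.1 = 689.3 Hz.
C is above B, so f_C = 689.3 + 7.7 = 697 Hz.

697 Hz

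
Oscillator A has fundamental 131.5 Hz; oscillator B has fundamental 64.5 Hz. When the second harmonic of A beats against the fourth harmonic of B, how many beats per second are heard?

5.0 Hz

Second harmonic of the first: 2·131.5 = 263.0 Hz.
Fourth harmonic of the second: 4·64.5 = 258.0 Hz.
f_beat = |263.0 − 258.0| = 5.0 Hz.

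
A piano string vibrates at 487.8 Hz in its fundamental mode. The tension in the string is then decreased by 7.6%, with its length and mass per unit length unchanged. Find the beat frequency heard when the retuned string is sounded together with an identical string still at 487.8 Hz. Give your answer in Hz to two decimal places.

For a string, f ∝ √T, so the new frequency is 487.8·√0.924 = 468.8974 Hz.
f_beat = |468.8974 − 487.8| = 18.90 Hz.

18.90 Hz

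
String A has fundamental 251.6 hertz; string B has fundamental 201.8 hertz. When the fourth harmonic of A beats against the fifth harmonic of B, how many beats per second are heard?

Fourth harmonic of the first: 4·251.6 = 1006.4 Hz.
Fifth harmonic of the second: 5·201.8 = 1009.0 Hz.
f_beat = |1006.4 − 1009.0| = 2.6 Hz.

2.6 Hz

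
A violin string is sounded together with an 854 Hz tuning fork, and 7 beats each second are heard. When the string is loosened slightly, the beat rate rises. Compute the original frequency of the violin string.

|f − 854| = 7, so the violin string was at either 847 Hz or 861 Hz.
Reducing tension lowers a string's frequency; the adjustment lowers the violin string's frequency.
The beat rate rose, so the adjustment moved the violin string further from 854 Hz — it was already below the reference.

847 Hz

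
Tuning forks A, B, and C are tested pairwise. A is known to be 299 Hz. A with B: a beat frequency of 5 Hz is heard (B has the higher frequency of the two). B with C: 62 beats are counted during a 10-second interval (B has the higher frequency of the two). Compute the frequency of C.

297.8 Hz

B is above A, so f_B = 299 + 5 = 304 Hz.
B–C: Beat frequency = 62/10 = 6.2 Hz.
C is below B, so f_C = 304 − 6.2 = 297.8 Hz.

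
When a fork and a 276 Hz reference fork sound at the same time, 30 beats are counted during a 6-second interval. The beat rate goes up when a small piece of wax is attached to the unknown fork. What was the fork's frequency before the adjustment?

271 Hz

Beat frequency = 30/6 = 5 Hz.
|f − 276| = 5, so the fork was at either 271 Hz or 281 Hz.
Loading a fork with wax lowers its frequency; the adjustment lowers the fork's frequency.
The beat rate rose, so the adjustment moved the fork further from 276 Hz — it was already below the reference.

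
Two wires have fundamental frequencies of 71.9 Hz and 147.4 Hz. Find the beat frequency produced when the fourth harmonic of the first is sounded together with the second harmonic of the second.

7.2 Hz

Fourth harmonic of the first: 4·71.9 = 287.6 Hz.
Second harmonic of the second: 2·147.4 = 294.8 Hz.
f_beat = |287.6 − 294.8| = 7.2 Hz.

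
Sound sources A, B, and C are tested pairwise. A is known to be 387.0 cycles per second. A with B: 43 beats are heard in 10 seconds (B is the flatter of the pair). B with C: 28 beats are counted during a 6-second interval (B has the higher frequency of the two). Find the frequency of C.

A–B: Beat frequency = 43/10 = 4.3 Hz.
B is below A, so f_B = 387.0 − 4.3 = 382.7 Hz.
B–C: Beat frequency = 28/6 = 4.6667 Hz.
C is below B, so f_C = 382.7 − 4.6667 = 378.0333 Hz.

378.0333 Hz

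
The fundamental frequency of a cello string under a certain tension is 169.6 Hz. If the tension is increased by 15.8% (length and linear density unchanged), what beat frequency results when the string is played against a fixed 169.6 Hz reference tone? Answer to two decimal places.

12.91 Hz

For a string, f ∝ √T, so the new frequency is 169.6·√1.158 = 182.5073 Hz.
f_beat = |182.5073 − 169.6| = 12.91 Hz.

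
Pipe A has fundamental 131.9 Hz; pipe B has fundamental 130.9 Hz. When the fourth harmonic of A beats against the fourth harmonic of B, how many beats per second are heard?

4.0 Hz

Fourth harmonic of the first: 4·131.9 = 527.6 Hz.
Fourth harmonic of the second: 4·130.9 = 523.6 Hz.
f_beat = |527.6 − 523.6| = 4.0 Hz.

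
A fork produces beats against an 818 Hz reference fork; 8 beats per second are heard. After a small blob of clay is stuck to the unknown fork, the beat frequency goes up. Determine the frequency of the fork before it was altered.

810 Hz

|f − 818| = 8, so the fork was at either 810 Hz or 826 Hz.
Adding mass to a fork lowers its frequency; the adjustment lowers the fork's frequency.
The beat rate rose, so the adjustment moved the fork further from 818 Hz — it was already below the reference.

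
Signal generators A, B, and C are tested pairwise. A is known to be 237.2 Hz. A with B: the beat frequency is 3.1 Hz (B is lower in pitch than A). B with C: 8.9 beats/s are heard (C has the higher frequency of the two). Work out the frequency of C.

243 Hz

B is below A, so f_B = 237.2 − 3.1 = 234.1 Hz.
C is above B, so f_C = 234.1 + 8.9 = 243 Hz.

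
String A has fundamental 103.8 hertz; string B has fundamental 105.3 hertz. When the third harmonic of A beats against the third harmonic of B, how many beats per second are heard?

4.5 Hz

Third harmonic of the first: 3·103.8 = 311.4 Hz.
Third harmonic of the second: 3·105.3 = 315.9 Hz.
f_beat = |311.4 − 315.9| = 4.5 Hz.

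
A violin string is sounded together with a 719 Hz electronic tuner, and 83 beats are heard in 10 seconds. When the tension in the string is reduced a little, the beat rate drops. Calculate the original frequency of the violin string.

727.3 Hz

Beat frequency = 83/10 = 8.3 Hz.
|f − 719| = 8.3, so the violin string was at either 710.7 Hz or 727.3 Hz.
Lower tension means lower frequency; the adjustment lowers the violin string's frequency.
The beat rate fell, so the adjustment moved the violin string toward 719 Hz — it must have started above the reference.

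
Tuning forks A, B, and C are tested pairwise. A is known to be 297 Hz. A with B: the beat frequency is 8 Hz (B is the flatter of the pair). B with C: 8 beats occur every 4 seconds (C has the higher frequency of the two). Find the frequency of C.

291 Hz

B is below A, so f_B = 297 − 8 = 289 Hz.
B–C: Beat frequency = 8/4 = 2 Hz.
C is above B, so f_C = 289 + 2 = 291 Hz.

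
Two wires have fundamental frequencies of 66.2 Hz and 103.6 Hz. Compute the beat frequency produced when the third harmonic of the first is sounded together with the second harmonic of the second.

8.6 Hz

Third harmonic of the first: 3·66.2 = 198.6 Hz.
Second harmonic of the second: 2·103.6 = 207.2 Hz.
f_beat = |198.6 − 207.2| = 8.6 Hz.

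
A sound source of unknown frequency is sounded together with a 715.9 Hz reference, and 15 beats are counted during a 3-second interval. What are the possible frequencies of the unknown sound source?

710.9 Hz or 720.9 Hz

Beat frequency = 15/3 = 5 Hz.
|f − 715.9| = 5, so f = 715.9 ± 5.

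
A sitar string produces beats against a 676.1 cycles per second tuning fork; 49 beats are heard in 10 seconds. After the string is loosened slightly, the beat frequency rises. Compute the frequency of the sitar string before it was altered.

671.2 Hz

Beat frequency = 49/10 = 4.9 Hz.
|f − 676.1| = 4.9, so the sitar string was at either 671.2 Hz or 681 Hz.
Reducing tension lowers a string's frequency; the adjustment lowers the sitar string's frequency.
The beat rate rose, so the adjustment moved the sitar string further from 676.1 Hz — it was already below the reference.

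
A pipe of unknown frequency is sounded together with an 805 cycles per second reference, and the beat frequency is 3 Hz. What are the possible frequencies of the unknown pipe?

802 Hz or 808 Hz

|f − 805| = 3, so f = 805 ± 3.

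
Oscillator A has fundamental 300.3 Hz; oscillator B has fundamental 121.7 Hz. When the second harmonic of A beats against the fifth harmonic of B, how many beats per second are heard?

7.9 Hz

Second harmonic of the first: 2·300.3 = 600.6 Hz.
Fifth harmonic of the second: 5·121.7 = 608.5 Hz.
f_beat = |600.6 − 608.5| = 7.9 Hz.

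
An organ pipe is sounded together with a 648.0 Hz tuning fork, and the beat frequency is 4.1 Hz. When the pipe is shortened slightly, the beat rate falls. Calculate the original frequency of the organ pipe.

|f − 648.0| = 4.1, so the organ pipe was at either 643.9 Hz or 652.1 Hz.
A shorter pipe has a higher fundamental; the adjustment raises the organ pipe's frequency.
The beat rate fell, so the adjustment moved the organ pipe toward 648.0 Hz — it must have started below the reference.

643.9 Hz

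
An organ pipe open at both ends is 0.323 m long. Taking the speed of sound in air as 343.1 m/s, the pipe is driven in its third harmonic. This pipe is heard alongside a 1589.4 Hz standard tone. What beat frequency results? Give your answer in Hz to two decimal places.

Open pipe: f_n = n·v/(2L) = 3·343.1/(2·0.323) = 1593.3437 Hz.
f_beat = |1593.3437 − 1589.4| = 3.94 Hz.

3.94 Hz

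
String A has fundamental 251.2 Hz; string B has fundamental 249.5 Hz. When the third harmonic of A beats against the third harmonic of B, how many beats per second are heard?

5.1 Hz

Third harmonic of the first: 3·251.2 = 753.6 Hz.
Third harmonic of the second: 3·249.5 = 748.5 Hz.
f_beat = |753.6 − 748.5| = 5.1 Hz.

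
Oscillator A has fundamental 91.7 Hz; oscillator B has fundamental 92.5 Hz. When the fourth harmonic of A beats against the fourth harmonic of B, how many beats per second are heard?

3.2 Hz

Fourth harmonic of the first: 4·91.7 = 366.8 Hz.
Fourth harmonic of the second: 4·92.5 = 370.0 Hz.
f_beat = |366.8 − 370.0| = 3.2 Hz.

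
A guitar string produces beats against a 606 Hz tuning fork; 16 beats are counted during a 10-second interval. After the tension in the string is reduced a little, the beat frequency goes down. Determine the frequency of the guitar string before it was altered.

Beat frequency = 16/10 = 1.6 Hz.
|f − 606| = 1.6, so the guitar string was at either 604.4 Hz or 607.6 Hz.
Lower tension means lower frequency; the adjustment lowers the guitar string's frequency.
The beat rate fell, so the adjustment moved the guitar string toward 606 Hz — it must have started above the reference.

607.6 Hz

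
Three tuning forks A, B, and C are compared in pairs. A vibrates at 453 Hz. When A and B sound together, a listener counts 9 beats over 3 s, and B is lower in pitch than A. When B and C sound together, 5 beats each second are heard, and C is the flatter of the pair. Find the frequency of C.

A–B: Beat frequency = 9/3 = 3 Hz.
B is below A, so f_B = 453 − 3 = 450 Hz.
C is below B, so f_C = 450 − 5 = 445 Hz.

445 Hz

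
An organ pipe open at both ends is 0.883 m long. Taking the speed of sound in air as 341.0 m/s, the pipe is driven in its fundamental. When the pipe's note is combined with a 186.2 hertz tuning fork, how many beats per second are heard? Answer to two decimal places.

Open pipe: f_n = n·v/(2L) = 1·341.0/(2·0.883) = 193.0917 Hz.
f_beat = |193.0917 − 186.2| = 6.89 Hz.

6.89 Hz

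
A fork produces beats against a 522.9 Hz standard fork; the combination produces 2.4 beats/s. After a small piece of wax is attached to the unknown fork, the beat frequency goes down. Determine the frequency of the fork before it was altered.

|f − 522.9| = 2.4, so the fork was at either 520.5 Hz or 525.3 Hz.
Loading a fork with wax lowers its frequency; the adjustment lowers the fork's frequency.
The beat rate fell, so the adjustment moved the fork toward 522.9 Hz — it must have started above the reference.

525.3 Hz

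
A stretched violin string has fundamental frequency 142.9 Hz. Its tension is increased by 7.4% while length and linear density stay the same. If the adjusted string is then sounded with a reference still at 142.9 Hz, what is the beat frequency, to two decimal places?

5.19 Hz

For a string, f ∝ √T, so the new frequency is 142.9·√1.074 = 148.0929 Hz.
f_beat = |148.0929 − 142.9| = 5.19 Hz.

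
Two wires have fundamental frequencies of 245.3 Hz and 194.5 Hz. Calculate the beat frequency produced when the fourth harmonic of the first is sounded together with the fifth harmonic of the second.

Fourth harmonic of the first: 4·245.3 = 981.2 Hz.
Fifth harmonic of the second: 5·194.5 = 972.5 Hz.
f_beat = |981.2 − 972.5| = 8.7 Hz.

8.7 Hz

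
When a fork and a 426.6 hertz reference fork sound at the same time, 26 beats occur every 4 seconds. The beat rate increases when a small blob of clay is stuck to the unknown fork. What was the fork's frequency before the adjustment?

Beat frequency = 26/4 = 6.5 Hz.
|f − 426.6| = 6.5, so the fork was at either 420.1 Hz or 433.1 Hz.
Adding mass to a fork lowers its frequency; the adjustment lowers the fork's frequency.
The beat rate rose, so the adjustment moved the fork further from 426.6 Hz — it was already below the reference.

420.1 Hz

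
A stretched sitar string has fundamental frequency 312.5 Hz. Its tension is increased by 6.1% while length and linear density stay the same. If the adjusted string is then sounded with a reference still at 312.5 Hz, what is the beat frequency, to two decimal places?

9.39 Hz

For a string, f ∝ √T, so the new frequency is 312.5·√1.061 = 321.8902 Hz.
f_beat = |321.8902 − 312.5| = 9.39 Hz.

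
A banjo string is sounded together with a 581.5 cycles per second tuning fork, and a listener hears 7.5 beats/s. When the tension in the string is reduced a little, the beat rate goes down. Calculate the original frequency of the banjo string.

|f − 581.5| = 7.5, so the banjo string was at either 574 Hz or 589 Hz.
Lower tension means lower frequency; the adjustment lowers the banjo string's frequency.
The beat rate fell, so the adjustment moved the banjo string toward 581.5 Hz — it must have started above the reference.

589 Hz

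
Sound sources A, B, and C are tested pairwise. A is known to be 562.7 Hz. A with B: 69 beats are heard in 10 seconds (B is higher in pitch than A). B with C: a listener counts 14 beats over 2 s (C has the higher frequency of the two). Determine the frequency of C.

A–B: Beat frequency = 69/10 = 6.9 Hz.
B is above A, so f_B = 562.7 + 6.9 = 569.6 Hz.
B–C: Beat frequency = 14/2 = 7 Hz.
C is above B, so f_C = 569.6 + 7 = 576.6 Hz.

576.6 Hz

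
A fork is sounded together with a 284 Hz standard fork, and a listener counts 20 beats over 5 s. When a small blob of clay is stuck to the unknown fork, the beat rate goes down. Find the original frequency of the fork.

Beat frequency = 20/5 = 4 Hz.
|f − 284| = 4, so the fork was at either 280 Hz or 288 Hz.
Adding mass to a fork lowers its frequency; the adjustment lowers the fork's frequency.
The beat rate fell, so the adjustment moved the fork toward 284 Hz — it must have started above the reference.

288 Hz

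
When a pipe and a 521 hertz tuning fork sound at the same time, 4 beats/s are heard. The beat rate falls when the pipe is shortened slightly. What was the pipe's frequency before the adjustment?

517 Hz

|f − 521| = 4, so the pipe was at either 517 Hz or 525 Hz.
A shorter pipe has a higher fundamental; the adjustment raises the pipe's frequency.
The beat rate fell, so the adjustment moved the pipe toward 521 Hz — it must have started below the reference.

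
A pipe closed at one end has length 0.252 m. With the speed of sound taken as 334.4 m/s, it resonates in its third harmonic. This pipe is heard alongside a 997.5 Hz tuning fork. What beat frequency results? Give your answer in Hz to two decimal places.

2.26 Hz

Closed pipe (odd harmonics): f_n = n·v/(4L) = 3·334.4/(4·0.252) = 995.2381 Hz.
f_beat = |995.2381 − 997.5| = 2.26 Hz.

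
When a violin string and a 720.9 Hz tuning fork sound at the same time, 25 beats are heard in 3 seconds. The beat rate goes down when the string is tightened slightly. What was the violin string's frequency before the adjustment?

712.5667 Hz

Beat frequency = 25/3 = 8.3333 Hz.
|f − 720.9| = 8.3333, so the violin string was at either 712.5667 Hz or 729.2333 Hz.
Increasing tension raises a string's frequency; the adjustment raises the violin string's frequency.
The beat rate fell, so the adjustment moved the violin string toward 720.9 Hz — it must have started below the reference.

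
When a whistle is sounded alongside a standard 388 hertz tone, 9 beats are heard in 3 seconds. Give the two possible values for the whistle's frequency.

Beat frequency = 9/3 = 3 Hz.
|f − 388| = 3, so f = 388 ± 3.

385 Hz or 391 Hz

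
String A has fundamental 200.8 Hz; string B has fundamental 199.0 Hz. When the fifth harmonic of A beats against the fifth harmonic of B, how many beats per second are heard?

9.0 Hz

Fifth harmonic of the first: 5·200.8 = 1004.0 Hz.
Fifth harmonic of the second: 5·199.0 = 995.0 Hz.
f_beat = |1004.0 − 995.0| = 9.0 Hz.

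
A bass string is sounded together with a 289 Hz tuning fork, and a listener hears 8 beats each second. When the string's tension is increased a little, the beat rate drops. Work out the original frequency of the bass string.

|f − 289| = 8, so the bass string was at either 281 Hz or 297 Hz.
Higher tension means higher frequency; the adjustment raises the bass string's frequency.
The beat rate fell, so the adjustment moved the bass string toward 289 Hz — it must have started below the reference.

281 Hz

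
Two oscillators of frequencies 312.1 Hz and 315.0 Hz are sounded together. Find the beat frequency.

2.9 Hz

f_beat = |f₁ − f₂|.
|312.1 − 315.0| = 2.9 Hz.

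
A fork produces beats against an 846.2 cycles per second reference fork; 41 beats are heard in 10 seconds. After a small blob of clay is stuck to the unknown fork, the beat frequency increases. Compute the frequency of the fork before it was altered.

Beat frequency = 41/10 = 4.1 Hz.
|f − 846.2| = 4.1, so the fork was at either 842.1 Hz or 850.3 Hz.
Adding mass to a fork lowers its frequency; the adjustment lowers the fork's frequency.
The beat rate rose, so the adjustment moved the fork further from 846.2 Hz — it was already below the reference.

842.1 Hz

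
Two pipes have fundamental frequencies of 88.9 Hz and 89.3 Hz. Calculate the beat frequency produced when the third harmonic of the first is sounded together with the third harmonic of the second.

Third harmonic of the first: 3·88.9 = 266.7 Hz.
Third harmonic of the second: 3·89.3 = 267.9 Hz.
f_beat = |266.7 − 267.9| = 1.2 Hz.

1.2 Hz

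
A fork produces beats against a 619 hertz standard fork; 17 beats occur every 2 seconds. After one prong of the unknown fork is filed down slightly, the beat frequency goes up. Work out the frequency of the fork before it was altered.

627.5 Hz

Beat frequency = 17/2 = 8.5 Hz.
|f − 619| = 8.5, so the fork was at either 610.5 Hz or 627.5 Hz.
Filing a prong removes mass and raises the fork's frequency; the adjustment raises the fork's frequency.
The beat rate rose, so the adjustment moved the fork further from 619 Hz — it was already above the reference.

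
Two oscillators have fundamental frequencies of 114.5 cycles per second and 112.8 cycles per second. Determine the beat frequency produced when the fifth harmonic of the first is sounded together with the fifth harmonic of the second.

Fifth harmonic of the first: 5·114.5 = 572.5 Hz.
Fifth harmonic of the second: 5·112.8 = 564.0 Hz.
f_beat = |572.5 − 564.0| = 8.5 Hz.

8.5 Hz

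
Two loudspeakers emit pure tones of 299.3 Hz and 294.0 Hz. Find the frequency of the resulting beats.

5.3 Hz

f_beat = |f₁ − f₂|.
|299.3 − 294.0| = 5.3 Hz.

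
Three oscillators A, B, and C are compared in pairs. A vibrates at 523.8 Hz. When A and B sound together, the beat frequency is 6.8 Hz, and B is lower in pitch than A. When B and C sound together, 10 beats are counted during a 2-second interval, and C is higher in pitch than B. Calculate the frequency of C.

B is below A, so f_B = 523.8 − 6.8 = 517 Hz.
B–C: Beat frequency = 10/2 = 5 Hz.
C is above B, so f_C = 517 + 5 = 522 Hz.

522 Hz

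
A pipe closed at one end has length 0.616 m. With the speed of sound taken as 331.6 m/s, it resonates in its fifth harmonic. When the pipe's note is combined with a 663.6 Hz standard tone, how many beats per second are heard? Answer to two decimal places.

Closed pipe (odd harmonics): f_n = n·v/(4L) = 5·331.6/(4·0.616) = 672.8896 Hz.
f_beat = |672.8896 − 663.6| = 9.29 Hz.

9.29 Hz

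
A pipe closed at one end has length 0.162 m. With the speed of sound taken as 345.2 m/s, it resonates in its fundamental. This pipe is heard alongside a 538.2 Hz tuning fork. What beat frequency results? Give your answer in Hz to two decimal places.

5.48 Hz

Closed pipe (odd harmonics): f_n = n·v/(4L) = 1·345.2/(4·0.162) = 532.7160 Hz.
f_beat = |532.7160 − 538.2| = 5.48 Hz.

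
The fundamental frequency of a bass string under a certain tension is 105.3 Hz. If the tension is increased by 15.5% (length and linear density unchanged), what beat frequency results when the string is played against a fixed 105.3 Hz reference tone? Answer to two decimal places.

7.87 Hz

For a string, f ∝ √T, so the new frequency is 105.3·√1.155 = 113.1669 Hz.
f_beat = |113.1669 − 105.3| = 7.87 Hz.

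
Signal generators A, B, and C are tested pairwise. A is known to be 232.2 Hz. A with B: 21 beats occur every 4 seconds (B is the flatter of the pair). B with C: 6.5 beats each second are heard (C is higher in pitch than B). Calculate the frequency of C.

A–B: Beat frequency = 21/4 = 5.25 Hz.
B is below A, so f_B = 232.2 − 5.25 = 226.95 Hz.
C is above B, so f_C = 226.95 + 6.5 = 233.45 Hz.

233.45 Hz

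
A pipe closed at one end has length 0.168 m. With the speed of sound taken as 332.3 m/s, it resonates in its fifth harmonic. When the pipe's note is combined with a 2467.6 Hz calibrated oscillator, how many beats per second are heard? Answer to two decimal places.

Closed pipe (odd harmonics): f_n = n·v/(4L) = 5·332.3/(4·0.168) = 2472.4702 Hz.
f_beat = |2472.4702 − 2467.6| = 4.87 Hz.

4.87 Hz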